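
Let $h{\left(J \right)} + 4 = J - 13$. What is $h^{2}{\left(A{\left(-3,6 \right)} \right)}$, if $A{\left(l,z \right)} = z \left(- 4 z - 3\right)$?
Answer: $32041$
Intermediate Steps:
$A{\left(l,z \right)} = z \left(-3 - 4 z\right)$
$h{\left(J \right)} = -17 + J$ ($h{\left(J \right)} = -4 + \left(J - 13\right) = -4 + \left(-13 + J\right) = -17 + J$)
$h^{2}{\left(A{\left(-3,6 \right)} \right)} = \left(-17 - 6 \left(3 + 4 \cdot 6\right)\right)^{2} = \left(-17 - 6 \left(3 + 24\right)\right)^{2} = \left(-17 - 6 \cdot 27\right)^{2} = \left(-17 - 162\right)^{2} = \left(-179\right)^{2} = 32041$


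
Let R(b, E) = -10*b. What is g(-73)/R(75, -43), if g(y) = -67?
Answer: 67/750 ≈ 0.089333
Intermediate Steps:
g(-73)/R(75, -43) = -67/((-10*75)) = -67/(-750) = -67*(-1/750) = 67/750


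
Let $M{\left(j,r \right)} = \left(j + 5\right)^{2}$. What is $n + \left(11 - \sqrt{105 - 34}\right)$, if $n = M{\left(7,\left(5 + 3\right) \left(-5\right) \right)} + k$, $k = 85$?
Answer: $240 - \sqrt{71} \approx 231.57$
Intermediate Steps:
$M{\left(j,r \right)} = \left(5 + j\right)^{2}$
$n = 229$ ($n = \left(5 + 7\right)^{2} + 85 = 12^{2} + 85 = 144 + 85 = 229$)
$n + \left(11 - \sqrt{105 - 34}\right) = 229 + \left(11 - \sqrt{105 - 34}\right) = 229 + \left(11 - \sqrt{71}\right) = 240 - \sqrt{71}$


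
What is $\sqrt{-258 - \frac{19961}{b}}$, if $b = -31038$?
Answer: $\frac{i \sqrt{247926671034}}{31038} \approx 16.042 i$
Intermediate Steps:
$\sqrt{-258 - \frac{19961}{b}} = \sqrt{-258 - \frac{19961}{-31038}} = \sqrt{-258 - - \frac{19961}{31038}} = \sqrt{-258 + \frac{19961}{31038}} = \sqrt{- \frac{7987843}{31038}} = \frac{i \sqrt{247926671034}}{31038}$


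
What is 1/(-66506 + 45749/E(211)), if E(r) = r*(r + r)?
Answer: -89042/5921781503 ≈ -1.5036e-5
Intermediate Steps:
E(r) = 2*r² (E(r) = r*(2*r) = 2*r²)
1/(-66506 + 45749/E(211)) = 1/(-66506 + 45749/((2*211²))) = 1/(-66506 + 45749/((2*44521))) = 1/(-66506 + 45749/89042) = 1/(-5921781503/89042) = -89042/5921781503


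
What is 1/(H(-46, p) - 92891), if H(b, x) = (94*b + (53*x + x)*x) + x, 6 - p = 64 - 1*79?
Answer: -1/73380 ≈ -1.3628e-5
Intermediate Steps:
p = 21 (p = 6 - (64 - 1*79) = 6 - (64 - 79) = 6 - 1*(-15) = 6 + 15 = 21)
H(b, x) = x + 54*x² + 94*b (H(b, x) = (94*b + (54*x)*x) + x = (94*b + 54*x²) + x = (54*x² + 94*b) + x = x + 54*x² + 94*b)
1/(H(-46, p) - 92891) = 1/((21 + 54*21² + 94*(-46)) - 92891) = 1/((21 + 54*441 - 4324) - 92891) = 1/((21 + 23814 - 4324) - 92891) = 1/(19511 - 92891) = 1/(-73380) = -1/73380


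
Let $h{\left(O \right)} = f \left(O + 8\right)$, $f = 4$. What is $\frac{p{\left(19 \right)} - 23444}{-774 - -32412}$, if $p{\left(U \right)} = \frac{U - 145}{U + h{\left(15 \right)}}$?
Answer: $- \frac{433735}{585303} \approx -0.74104$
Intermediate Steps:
$h{\left(O \right)} = 32 + 4 O$ ($h{\left(O \right)} = 4 \left(O + 8\right) = 4 \left(8 + O\right) = 32 + 4 O$)
$p{\left(U \right)} = \frac{-145 + U}{92 + U}$ ($p{\left(U \right)} = \frac{U - 145}{U + \left(32 + 4 \cdot 15\right)} = \frac{-145 + U}{U + \left(32 + 60\right)} = \frac{-145 + U}{U + 92} = \frac{-145 + U}{92 + U}$)
$\frac{p{\left(19 \right)} - 23444}{-774 - -32412} = \frac{\frac{-145 + 19}{92 + 19} - 23444}{-774 - -32412} = \frac{\frac{1}{111} \left(-126\right) - 23444}{-774 + 32412} = \frac{\frac{1}{111} \left(-126\right) - 23444}{31638} = \left(- \frac{42}{37} - 23444\right) \frac{1}{31638} = \left(- \frac{867470}{37}\right) \frac{1}{31638} = - \frac{433735}{585303}$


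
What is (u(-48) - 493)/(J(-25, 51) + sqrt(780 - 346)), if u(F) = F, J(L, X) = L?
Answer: 13525/191 + 541*sqrt(434)/191 ≈ 129.82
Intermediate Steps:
(u(-48) - 493)/(J(-25, 51) + sqrt(780 - 346)) = (-48 - 493)/(-25 + sqrt(780 - 346)) = -541/(-25 + sqrt(434))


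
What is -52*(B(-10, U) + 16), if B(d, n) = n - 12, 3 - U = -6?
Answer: -676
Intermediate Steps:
U = 9 (U = 3 - 1*(-6) = 3 + 6 = 9)
B(d, n) = -12 + n
-52*(B(-10, U) + 16) = -52*((-12 + 9) + 16) = -52*(-3 + 16) = -52*13 = -676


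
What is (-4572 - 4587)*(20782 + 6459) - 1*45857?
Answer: -249546176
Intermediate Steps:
(-4572 - 4587)*(20782 + 6459) - 1*45857 = -9159*27241 - 45857 = -249500319 - 45857 = -249546176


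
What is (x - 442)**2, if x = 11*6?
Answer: 141376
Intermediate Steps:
x = 66
(x - 442)**2 = (66 - 442)**2 = (-376)**2 = 141376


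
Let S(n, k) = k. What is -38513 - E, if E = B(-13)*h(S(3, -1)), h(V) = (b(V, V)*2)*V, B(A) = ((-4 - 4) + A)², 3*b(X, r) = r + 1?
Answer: -38513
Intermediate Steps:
b(X, r) = ⅓ + r/3 (b(X, r) = (r + 1)/3 = (1 + r)/3 = ⅓ + r/3)
B(A) = (-8 + A)²
h(V) = V*(⅔ + 2*V/3) (h(V) = ((⅓ + V/3)*2)*V = (⅔ + 2*V/3)*V = V*(⅔ + 2*V/3))
E = 0 (E = (-8 - 13)²*((⅔)*(-1)*(1 - 1)) = (-21)²*((⅔)*(-1)*0) = 441*0 = 0)
-38513 - E = -38513 - 1*0 = -38513 + 0 = -38513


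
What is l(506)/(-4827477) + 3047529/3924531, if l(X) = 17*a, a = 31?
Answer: 1634423102944/2105064793143 ≈ 0.77642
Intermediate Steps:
l(X) = 527 (l(X) = 17*31 = 527)
l(506)/(-4827477) + 3047529/3924531 = 527/(-4827477) + 3047529/3924531 = 527*(-1/4827477) + 3047529*(1/3924531) = -527/4827477 + 1015843/1308177 = 1634423102944/2105064793143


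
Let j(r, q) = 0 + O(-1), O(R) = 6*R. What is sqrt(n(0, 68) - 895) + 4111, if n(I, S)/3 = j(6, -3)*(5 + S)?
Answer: 4111 + 47*I ≈ 4111.0 + 47.0*I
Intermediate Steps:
j(r, q) = -6 (j(r, q) = 0 + 6*(-1) = 0 - 6 = -6)
n(I, S) = -90 - 18*S (n(I, S) = 3*(-6*(5 + S)) = 3*(-30 - 6*S) = -90 - 18*S)
sqrt(n(0, 68) - 895) + 4111 = sqrt((-90 - 18*68) - 895) + 4111 = sqrt((-90 - 1224) - 895) + 4111 = sqrt(-1314 - 895) + 4111 = sqrt(-2209) + 4111 = 47*I + 4111 = 4111 + 47*I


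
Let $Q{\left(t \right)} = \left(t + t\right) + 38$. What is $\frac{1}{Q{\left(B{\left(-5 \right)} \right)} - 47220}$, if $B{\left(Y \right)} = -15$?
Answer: $- \frac{1}{47212} \approx -2.1181 \cdot 10^{-5}$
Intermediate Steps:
$Q{\left(t \right)} = 38 + 2 t$ ($Q{\left(t \right)} = 2 t + 38 = 38 + 2 t$)
$\frac{1}{Q{\left(B{\left(-5 \right)} \right)} - 47220} = \frac{1}{\left(38 + 2 \left(-15\right)\right) - 47220} = \frac{1}{\left(38 - 30\right) - 47220} = \frac{1}{8 - 47220} = \frac{1}{-47212} = - \frac{1}{47212}$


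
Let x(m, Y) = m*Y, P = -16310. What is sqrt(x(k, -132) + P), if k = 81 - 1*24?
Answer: I*sqrt(23834) ≈ 154.38*I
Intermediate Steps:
k = 57 (k = 81 - 24 = 57)
x(m, Y) = Y*m
sqrt(x(k, -132) + P) = sqrt(-132*57 - 16310) = sqrt(-7524 - 16310) = sqrt(-23834) = I*sqrt(23834)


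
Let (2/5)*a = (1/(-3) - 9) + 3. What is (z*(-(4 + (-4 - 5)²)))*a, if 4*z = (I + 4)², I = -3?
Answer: 8075/24 ≈ 336.46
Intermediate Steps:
z = ¼ (z = (-3 + 4)²/4 = (¼)*1² = (¼)*1 = ¼ ≈ 0.25000)
a = -95/6 (a = 5*((1/(-3) - 9) + 3)/2 = 5*((-⅓ - 9) + 3)/2 = 5*(-28/3 + 3)/2 = (5/2)*(-19/3) = -95/6 ≈ -15.833)
(z*(-(4 + (-4 - 5)²)))*a = ((-(4 + (-4 - 5)²))/4)*(-95/6) = ((-(4 + (-9)²))/4)*(-95/6) = ((-(4 + 81))/4)*(-95/6) = ((-1*85)/4)*(-95/6) = ((¼)*(-85))*(-95/6) = -85/4*(-95/6) = 8075/24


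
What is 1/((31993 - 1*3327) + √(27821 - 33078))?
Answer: 28666/821744813 - I*√5257/821744813 ≈ 3.4884e-5 - 8.8233e-8*I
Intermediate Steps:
1/((31993 - 1*3327) + √(27821 - 33078)) = 1/((31993 - 3327) + √(-5257)) = 1/(28666 + I*√5257)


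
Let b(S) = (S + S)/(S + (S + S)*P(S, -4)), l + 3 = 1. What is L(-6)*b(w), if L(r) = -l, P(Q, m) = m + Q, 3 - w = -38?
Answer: 4/75 ≈ 0.053333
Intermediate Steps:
l = -2 (l = -3 + 1 = -2)
w = 41 (w = 3 - 1*(-38) = 3 + 38 = 41)
P(Q, m) = Q + m
b(S) = 2*S/(S + 2*S*(-4 + S)) (b(S) = (S + S)/(S + (S + S)*(S - 4)) = (2*S)/(S + (2*S)*(-4 + S)) = (2*S)/(S + 2*S*(-4 + S)) = 2*S/(S + 2*S*(-4 + S)))
L(r) = 2 (L(r) = -1*(-2) = 2)
L(-6)*b(w) = 2*(2/(-7 + 2*41)) = 2*(2/(-7 + 82)) = 2*(2/75) = 4/75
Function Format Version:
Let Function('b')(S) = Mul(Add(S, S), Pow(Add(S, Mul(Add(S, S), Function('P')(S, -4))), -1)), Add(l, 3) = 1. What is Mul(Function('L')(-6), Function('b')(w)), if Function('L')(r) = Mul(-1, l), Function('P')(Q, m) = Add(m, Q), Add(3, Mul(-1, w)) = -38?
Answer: Rational(4, 75) ≈ 0.053333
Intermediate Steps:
l = -2 (l = Add(-3, 1) = -2)
w = 41 (w = Add(3, Mul(-1, -38)) = Add(3, 38) = 41)
Function('P')(Q, m) = Add(Q, m)
Function('b')(S) = Mul(2, S, Pow(Add(S, Mul(2, S, Add(-4, S))), -1)) (Function('b')(S) = Mul(Add(S, S), Pow(Add(S, Mul(Add(S, S), Add(S, -4))), -1)) = Mul(Mul(2, S), Pow(Add(S, Mul(Mul(2, S), Add(-4, S))), -1)) = Mul(Mul(2, S), Pow(Add(S, Mul(2, S, Add(-4, S))), -1)) = Mul(2, S, Pow(Add(S, Mul(2, S, Add(-4, S))), -1)))
Function('L')(r) = 2 (Function('L')(r) = Mul(-1, -2) = 2)
Mul(Function('L')(-6), Function('b')(w)) = Mul(2, Mul(2, Pow(Add(-7, Mul(2, 41)), -1))) = Mul(2, Mul(2, Pow(Add(-7, 82), -1))) = Mul(2, Mul(2, Pow(75, -1))) = Mul(2, Mul(2, Rational(1, 75))) = Mul(2, Rational(2, 75)) = Rational(4, 75)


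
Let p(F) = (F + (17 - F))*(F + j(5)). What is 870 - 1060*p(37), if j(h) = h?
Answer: -755970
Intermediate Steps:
p(F) = 85 + 17*F (p(F) = (F + (17 - F))*(F + 5) = 17*(5 + F) = 85 + 17*F)
870 - 1060*p(37) = 870 - 1060*(85 + 17*37) = 870 - 1060*(85 + 629) = 870 - 1060*714 = 870 - 756840 = -755970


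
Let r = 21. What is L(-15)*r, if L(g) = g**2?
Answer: 4725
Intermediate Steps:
L(-15)*r = (-15)**2*21 = 225*21 = 4725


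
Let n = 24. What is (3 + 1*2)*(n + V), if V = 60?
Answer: 420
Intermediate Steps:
(3 + 1*2)*(n + V) = (3 + 1*2)*(24 + 60) = (3 + 2)*84 = 5*84 = 420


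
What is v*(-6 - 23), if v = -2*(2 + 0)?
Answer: 116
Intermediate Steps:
v = -4 (v = -2*2 = -4)
v*(-6 - 23) = -4*(-6 - 23) = -4*(-29) = 116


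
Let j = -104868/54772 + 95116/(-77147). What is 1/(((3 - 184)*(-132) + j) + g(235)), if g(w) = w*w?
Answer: 150910553/11939115223660 ≈ 1.2640e-5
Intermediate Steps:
g(w) = w²
j = -474998041/150910553 (j = -104868*1/54772 + 95116*(-1/77147) = -26217/13693 - 13588/11021 = -474998041/150910553 ≈ -3.1475)
1/(((3 - 184)*(-132) + j) + g(235)) = 1/(((3 - 184)*(-132) - 474998041/150910553) + 235²) = 1/((-181*(-132) - 474998041/150910553) + 55225) = 1/((23892 - 474998041/150910553) + 55225) = 1/(3605079934235/150910553 + 55225) = 1/(11939115223660/150910553) = 150910553/11939115223660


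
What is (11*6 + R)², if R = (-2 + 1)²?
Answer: 4489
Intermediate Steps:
R = 1 (R = (-1)² = 1)
(11*6 + R)² = (11*6 + 1)² = (66 + 1)² = 67² = 4489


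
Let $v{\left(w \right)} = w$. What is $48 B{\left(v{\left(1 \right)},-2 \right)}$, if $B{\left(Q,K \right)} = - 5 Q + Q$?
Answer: $-192$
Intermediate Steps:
$B{\left(Q,K \right)} = - 4 Q$
$48 B{\left(v{\left(1 \right)},-2 \right)} = 48 \left(\left(-4\right) 1\right) = 48 \left(-4\right) = -192$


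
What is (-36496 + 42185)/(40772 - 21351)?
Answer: 5689/19421 ≈ 0.29293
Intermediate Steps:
(-36496 + 42185)/(40772 - 21351) = 5689/19421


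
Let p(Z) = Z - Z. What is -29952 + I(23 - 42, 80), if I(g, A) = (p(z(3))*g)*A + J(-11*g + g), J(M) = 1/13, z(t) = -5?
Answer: -389375/13 ≈ -29952.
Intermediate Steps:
J(M) = 1/13
p(Z) = 0
I(g, A) = 1/13 (I(g, A) = (0*g)*A + 1/13 = 0*A + 1/13 = 0 + 1/13 = 1/13)
-29952 + I(23 - 42, 80) = -29952 + 1/13 = -389375/13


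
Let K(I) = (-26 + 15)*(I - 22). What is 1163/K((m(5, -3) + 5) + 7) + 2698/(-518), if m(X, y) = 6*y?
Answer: -16325/11396 ≈ -1.4325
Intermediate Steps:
K(I) = 242 - 11*I (K(I) = -11*(-22 + I) = 242 - 11*I)
1163/K((m(5, -3) + 5) + 7) + 2698/(-518) = 1163/(242 - 11*((6*(-3) + 5) + 7)) + 2698/(-518) = 1163/(242 - 11*((-18 + 5) + 7)) + 2698*(-1/518) = 1163/(242 - 11*(-13 + 7)) - 1349/259 = 1163/(242 - 11*(-6)) - 1349/259 = 1163/(242 + 66) - 1349/259 = 1163/308 - 1349/259 = -16325/11396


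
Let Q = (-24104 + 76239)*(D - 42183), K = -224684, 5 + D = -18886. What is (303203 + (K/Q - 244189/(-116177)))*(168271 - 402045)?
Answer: -13110178876581123963504916/184959185649615 ≈ -7.0882e+10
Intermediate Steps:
D = -18891 (D = -5 - 18886 = -18891)
Q = -3184092990 (Q = (-24104 + 76239)*(-18891 - 42183) = 52135*(-61074) = -3184092990)
(303203 + (K/Q - 244189/(-116177)))*(168271 - 402045) = (303203 + (-224684/(-3184092990) - 244189/(-116177)))*(168271 - 402045) = (303203 + (-224684*(-1/3184092990) - 244189*(-1/116177)))*(-233774) = (303203 + (112342/1592046495 + 244189/116177))*(-233774) = (303203 + 388773293124089/184959185649615)*(-233774) = (56080568739813340934/184959185649615)*(-233774) = -13110178876581123963504916/184959185649615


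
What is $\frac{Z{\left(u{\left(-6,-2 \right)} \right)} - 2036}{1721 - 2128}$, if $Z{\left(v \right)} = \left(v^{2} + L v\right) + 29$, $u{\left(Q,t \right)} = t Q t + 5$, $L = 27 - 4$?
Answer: $\frac{2083}{407} \approx 5.1179$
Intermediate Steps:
$L = 23$ ($L = 27 - 4 = 23$)
$u{\left(Q,t \right)} = 5 + Q t^{2}$ ($u{\left(Q,t \right)} = Q t t + 5 = Q t^{2} + 5 = 5 + Q t^{2}$)
$Z{\left(v \right)} = 29 + v^{2} + 23 v$ ($Z{\left(v \right)} = \left(v^{2} + 23 v\right) + 29 = 29 + v^{2} + 23 v$)
$\frac{Z{\left(u{\left(-6,-2 \right)} \right)} - 2036}{1721 - 2128} = \frac{\left(29 + \left(5 - 6 \left(-2\right)^{2}\right)^{2} + 23 \left(5 - 6 \left(-2\right)^{2}\right)\right) - 2036}{1721 - 2128} = \frac{\left(29 + \left(5 - 24\right)^{2} + 23 \left(5 - 24\right)\right) - 2036}{-407} = \left(\left(29 + \left(5 - 24\right)^{2} + 23 \left(5 - 24\right)\right) - 2036\right) \left(- \frac{1}{407}\right) = \left(\left(29 + \left(-19\right)^{2} + 23 \left(-19\right)\right) - 2036\right) \left(- \frac{1}{407}\right) = \left(\left(29 + 361 - 437\right) - 2036\right) \left(- \frac{1}{407}\right) = \left(-47 - 2036\right) \left(- \frac{1}{407}\right) = \left(-2083\right) \left(- \frac{1}{407}\right) = \frac{2083}{407}$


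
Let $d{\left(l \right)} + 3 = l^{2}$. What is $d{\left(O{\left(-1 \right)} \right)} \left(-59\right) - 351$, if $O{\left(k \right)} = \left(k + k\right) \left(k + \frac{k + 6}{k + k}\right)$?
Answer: $-3065$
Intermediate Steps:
$O{\left(k \right)} = 2 k \left(k + \frac{6 + k}{2 k}\right)$
$d{\left(l \right)} = -3 + l^{2}$
$d{\left(O{\left(-1 \right)} \right)} \left(-59\right) - 351 = \left(-3 + \left(6 - 1 + 2 \left(-1\right)^{2}\right)^{2}\right) \left(-59\right) - 351 = \left(-3 + \left(6 - 1 + 2 \cdot 1\right)^{2}\right) \left(-59\right) - 351 = \left(-3 + \left(6 - 1 + 2\right)^{2}\right) \left(-59\right) - 351 = \left(-3 + 7^{2}\right) \left(-59\right) - 351 = \left(-3 + 49\right) \left(-59\right) - 351 = 46 \left(-59\right) - 351 = -2714 - 351 = -3065$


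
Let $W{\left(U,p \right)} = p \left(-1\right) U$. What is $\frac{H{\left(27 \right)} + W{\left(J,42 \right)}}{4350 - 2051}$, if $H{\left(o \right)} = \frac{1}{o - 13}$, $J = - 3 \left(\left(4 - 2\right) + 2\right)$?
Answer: $\frac{7057}{32186} \approx 0.21926$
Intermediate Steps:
$J = -12$ ($J = - 3 \left(2 + 2\right) = \left(-3\right) 4 = -12$)
$W{\left(U,p \right)} = - U p$ ($W{\left(U,p \right)} = - p U = - U p$)
$H{\left(o \right)} = \frac{1}{-13 + o}$
$\frac{H{\left(27 \right)} + W{\left(J,42 \right)}}{4350 - 2051} = \frac{\frac{1}{-13 + 27} - \left(-12\right) 42}{4350 - 2051} = \frac{\frac{1}{14} + 504}{2299} = \left(\frac{1}{14} + 504\right) \frac{1}{2299} = \frac{7057}{14} \cdot \frac{1}{2299} = \frac{7057}{32186}$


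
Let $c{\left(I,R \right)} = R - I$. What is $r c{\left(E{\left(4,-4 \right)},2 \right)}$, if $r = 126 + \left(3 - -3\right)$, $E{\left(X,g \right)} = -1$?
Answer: $396$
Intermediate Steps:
$r = 132$ ($r = 126 + \left(3 + 3\right) = 126 + 6 = 132$)
$r c{\left(E{\left(4,-4 \right)},2 \right)} = 132 \left(2 - -1\right) = 132 \left(2 + 1\right) = 132 \cdot 3 = 396$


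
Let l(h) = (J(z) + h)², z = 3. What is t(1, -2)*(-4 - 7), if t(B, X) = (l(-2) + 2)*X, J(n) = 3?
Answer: 66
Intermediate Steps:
l(h) = (3 + h)²
t(B, X) = 3*X (t(B, X) = ((3 - 2)² + 2)*X = (1² + 2)*X = (1 + 2)*X = 3*X)
t(1, -2)*(-4 - 7) = (3*(-2))*(-4 - 7) = -6*(-11) = 66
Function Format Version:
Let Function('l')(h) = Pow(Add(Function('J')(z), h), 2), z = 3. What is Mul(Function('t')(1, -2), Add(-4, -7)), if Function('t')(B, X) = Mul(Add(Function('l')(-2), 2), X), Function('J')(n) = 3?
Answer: 66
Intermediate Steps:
Function('l')(h) = Pow(Add(3, h), 2)
Function('t')(B, X) = Mul(3, X) (Function('t')(B, X) = Mul(Add(Pow(Add(3, -2), 2), 2), X) = Mul(Add(Pow(1, 2), 2), X) = Mul(Add(1, 2), X) = Mul(3, X))
Mul(Function('t')(1, -2), Add(-4, -7)) = Mul(Mul(3, -2), Add(-4, -7)) = Mul(-6, -11) = 66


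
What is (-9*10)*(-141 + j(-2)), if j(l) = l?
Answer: 12870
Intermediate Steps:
(-9*10)*(-141 + j(-2)) = (-9*10)*(-141 - 2) = -90*(-143) = 12870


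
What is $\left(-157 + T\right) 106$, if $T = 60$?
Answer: $-10282$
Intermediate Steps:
$\left(-157 + T\right) 106 = \left(-157 + 60\right) 106 = \left(-97\right) 106 = -10282$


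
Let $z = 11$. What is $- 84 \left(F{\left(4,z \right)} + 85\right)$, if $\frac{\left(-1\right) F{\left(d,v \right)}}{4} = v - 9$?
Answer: $-6468$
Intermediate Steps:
$F{\left(d,v \right)} = 36 - 4 v$ ($F{\left(d,v \right)} = - 4 \left(v - 9\right) = - 4 \left(-9 + v\right) = 36 - 4 v$)
$- 84 \left(F{\left(4,z \right)} + 85\right) = - 84 \left(\left(36 - 44\right) + 85\right) = - 84 \left(-8 + 85\right) = \left(-84\right) 77 = -6468$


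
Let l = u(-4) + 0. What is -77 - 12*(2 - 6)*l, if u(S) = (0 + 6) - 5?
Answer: -29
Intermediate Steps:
u(S) = 1 (u(S) = 6 - 5 = 1)
l = 1 (l = 1 + 0 = 1)
-77 - 12*(2 - 6)*l = -77 - 12*(2 - 6) = -77 - (-48) = -77 - 12*(-4) = -77 + 48 = -29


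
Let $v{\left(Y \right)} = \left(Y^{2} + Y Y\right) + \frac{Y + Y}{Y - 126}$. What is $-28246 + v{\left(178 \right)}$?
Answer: $\frac{456675}{13} \approx 35129.0$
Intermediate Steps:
$v{\left(Y \right)} = 2 Y^{2} + \frac{2 Y}{-126 + Y}$ ($v{\left(Y \right)} = \left(Y^{2} + Y^{2}\right) + \frac{2 Y}{-126 + Y} = 2 Y^{2} + \frac{2 Y}{-126 + Y}$)
$-28246 + v{\left(178 \right)} = -28246 + 2 \cdot 178 \frac{1}{-126 + 178} \left(1 + 178^{2} - 22428\right) = -28246 + 2 \cdot 178 \cdot \frac{1}{52} \left(1 + 31684 - 22428\right) = -28246 + 2 \cdot 178 \cdot \frac{1}{52} \cdot 9257 = -28246 + \frac{823873}{13} = \frac{456675}{13}$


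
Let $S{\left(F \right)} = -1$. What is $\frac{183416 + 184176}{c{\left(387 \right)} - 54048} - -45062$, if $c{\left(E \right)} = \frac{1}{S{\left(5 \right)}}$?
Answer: $\frac{2435188446}{54049} \approx 45055.0$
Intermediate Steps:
$c{\left(E \right)} = -1$ ($c{\left(E \right)} = \frac{1}{-1} = -1$)
$\frac{183416 + 184176}{c{\left(387 \right)} - 54048} - -45062 = \frac{183416 + 184176}{-1 - 54048} - -45062 = \frac{367592}{-54049} + 45062 = 367592 \left(- \frac{1}{54049}\right) + 45062 = - \frac{367592}{54049} + 45062 = \frac{2435188446}{54049}$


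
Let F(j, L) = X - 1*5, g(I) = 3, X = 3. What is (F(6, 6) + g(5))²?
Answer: 1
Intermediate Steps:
F(j, L) = -2 (F(j, L) = 3 - 1*5 = 3 - 5 = -2)
(F(6, 6) + g(5))² = (-2 + 3)² = 1² = 1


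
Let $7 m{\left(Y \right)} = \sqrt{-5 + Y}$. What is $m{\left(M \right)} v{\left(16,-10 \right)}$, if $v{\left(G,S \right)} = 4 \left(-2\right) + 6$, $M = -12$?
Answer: $- \frac{2 i \sqrt{17}}{7} \approx - 1.178 i$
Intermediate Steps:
$v{\left(G,S \right)} = -2$ ($v{\left(G,S \right)} = -8 + 6 = -2$)
$m{\left(Y \right)} = \frac{\sqrt{-5 + Y}}{7}$
$m{\left(M \right)} v{\left(16,-10 \right)} = \frac{\sqrt{-5 - 12}}{7} \left(-2\right) = \frac{\sqrt{-17}}{7} \left(-2\right) = \frac{i \sqrt{17}}{7} \left(-2\right) = - \frac{2 i \sqrt{17}}{7}$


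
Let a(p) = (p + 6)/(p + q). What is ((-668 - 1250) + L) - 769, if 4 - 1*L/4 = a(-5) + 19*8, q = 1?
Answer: -3278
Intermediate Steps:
a(p) = (6 + p)/(1 + p) (a(p) = (p + 6)/(p + 1) = (6 + p)/(1 + p))
L = -591 (L = 16 - 4*((6 - 5)/(1 - 5) + 19*8) = 16 - 4*(1/(-4) + 152) = 16 - 4*(-1/4*1 + 152) = 16 - 4*(-1/4 + 152) = 16 - 4*607/4 = 16 - 607 = -591)
((-668 - 1250) + L) - 769 = ((-668 - 1250) - 591) - 769 = (-1918 - 591) - 769 = -2509 - 769 = -3278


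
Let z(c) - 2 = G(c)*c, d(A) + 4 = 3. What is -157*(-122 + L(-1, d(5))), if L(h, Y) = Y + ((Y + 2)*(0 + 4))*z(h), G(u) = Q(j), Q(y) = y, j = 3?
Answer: 19939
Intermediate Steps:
G(u) = 3
d(A) = -1 (d(A) = -4 + 3 = -1)
z(c) = 2 + 3*c
L(h, Y) = Y + (2 + 3*h)*(8 + 4*Y) (L(h, Y) = Y + ((Y + 2)*(0 + 4))*(2 + 3*h) = Y + ((2 + Y)*4)*(2 + 3*h) = Y + (8 + 4*Y)*(2 + 3*h) = Y + (2 + 3*h)*(8 + 4*Y))
-157*(-122 + L(-1, d(5))) = -157*(-122 + (16 + 9*(-1) + 24*(-1) + 12*(-1)*(-1))) = -157*(-122 + (16 - 9 - 24 + 12)) = -157*(-122 - 5) = -157*(-127) = 19939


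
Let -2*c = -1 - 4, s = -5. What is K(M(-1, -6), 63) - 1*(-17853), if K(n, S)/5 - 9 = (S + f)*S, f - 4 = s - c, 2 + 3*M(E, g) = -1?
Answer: 73281/2 ≈ 36641.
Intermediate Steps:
c = 5/2 (c = -(-1 - 4)/2 = -1/2*(-5) = 5/2 ≈ 2.5000)
M(E, g) = -1 (M(E, g) = -2/3 + (1/3)*(-1) = -2/3 - 1/3 = -1)
f = -7/2 (f = 4 + (-5 - 1*5/2) = 4 + (-5 - 5/2) = 4 - 15/2 = -7/2 ≈ -3.5000)
K(n, S) = 45 + 5*S*(-7/2 + S) (K(n, S) = 45 + 5*((S - 7/2)*S) = 45 + 5*((-7/2 + S)*S) = 45 + 5*(S*(-7/2 + S)) = 45 + 5*S*(-7/2 + S))
K(M(-1, -6), 63) - 1*(-17853) = (45 + 5*63**2 - 35/2*63) - 1*(-17853) = (45 + 5*3969 - 2205/2) + 17853 = (45 + 19845 - 2205/2) + 17853 = 37575/2 + 17853 = 73281/2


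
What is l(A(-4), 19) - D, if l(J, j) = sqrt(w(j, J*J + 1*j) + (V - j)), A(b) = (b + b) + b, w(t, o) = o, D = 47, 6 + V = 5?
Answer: -47 + sqrt(143) ≈ -35.042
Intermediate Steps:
V = -1 (V = -6 + 5 = -1)
A(b) = 3*b (A(b) = 2*b + b = 3*b)
l(J, j) = sqrt(-1 + J**2) (l(J, j) = sqrt((J*J + 1*j) + (-1 - j)) = sqrt((J**2 + j) + (-1 - j)) = sqrt((j + J**2) + (-1 - j)) = sqrt(-1 + J**2))
l(A(-4), 19) - D = sqrt(-1 + (3*(-4))**2) - 1*47 = sqrt(-1 + (-12)**2) - 47 = sqrt(-1 + 144) - 47 = sqrt(143) - 47 = -47 + sqrt(143)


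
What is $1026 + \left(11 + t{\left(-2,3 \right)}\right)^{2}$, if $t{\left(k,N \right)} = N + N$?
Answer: $1315$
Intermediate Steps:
$t{\left(k,N \right)} = 2 N$
$1026 + \left(11 + t{\left(-2,3 \right)}\right)^{2} = 1026 + \left(11 + 2 \cdot 3\right)^{2} = 1026 + \left(11 + 6\right)^{2} = 1026 + 17^{2} = 1026 + 289 = 1315$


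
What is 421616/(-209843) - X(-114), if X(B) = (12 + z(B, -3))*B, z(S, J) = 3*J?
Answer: 71344690/209843 ≈ 339.99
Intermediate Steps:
X(B) = 3*B (X(B) = (12 + 3*(-3))*B = (12 - 9)*B = 3*B)
421616/(-209843) - X(-114) = 421616/(-209843) - 3*(-114) = 421616*(-1/209843) - 1*(-342) = -421616/209843 + 342 = 71344690/209843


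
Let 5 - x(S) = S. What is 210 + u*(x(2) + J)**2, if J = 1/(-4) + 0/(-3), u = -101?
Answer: -8861/16 ≈ -553.81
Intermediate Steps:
x(S) = 5 - S
J = -1/4 (J = 1*(-1/4) + 0*(-1/3) = -1/4 + 0 = -1/4 ≈ -0.25000)
210 + u*(x(2) + J)**2 = 210 - 101*((5 - 1*2) - 1/4)**2 = 210 - 101*((5 - 2) - 1/4)**2 = 210 - 101*(3 - 1/4)**2 = 210 - 101*(11/4)**2 = 210 - 101*121/16 = 210 - 12221/16 = -8861/16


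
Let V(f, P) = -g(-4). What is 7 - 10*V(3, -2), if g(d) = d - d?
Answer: 7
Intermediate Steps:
g(d) = 0
V(f, P) = 0 (V(f, P) = -1*0 = 0)
7 - 10*V(3, -2) = 7 - 10*0 = 7 + 0 = 7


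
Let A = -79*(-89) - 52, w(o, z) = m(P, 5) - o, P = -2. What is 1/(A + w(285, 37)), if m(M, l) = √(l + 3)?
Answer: 3347/22404814 - √2/22404814 ≈ 0.00014932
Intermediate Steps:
m(M, l) = √(3 + l)
w(o, z) = -o + 2*√2 (w(o, z) = √(3 + 5) - o = √8 - o = 2*√2 - o = -o + 2*√2)
A = 6979 (A = 7031 - 52 = 6979)
1/(A + w(285, 37)) = 1/(6979 + (-1*285 + 2*√2)) = 1/(6979 + (-285 + 2*√2)) = 1/(6694 + 2*√2)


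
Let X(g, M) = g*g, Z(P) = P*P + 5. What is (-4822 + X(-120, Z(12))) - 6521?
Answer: 3057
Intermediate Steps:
Z(P) = 5 + P² (Z(P) = P² + 5 = 5 + P²)
X(g, M) = g²
(-4822 + X(-120, Z(12))) - 6521 = (-4822 + (-120)²) - 6521 = (-4822 + 14400) - 6521 = 9578 - 6521 = 3057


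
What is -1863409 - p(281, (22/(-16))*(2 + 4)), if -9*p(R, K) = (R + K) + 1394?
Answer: -67076057/36 ≈ -1.8632e+6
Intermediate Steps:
p(R, K) = -1394/9 - K/9 - R/9 (p(R, K) = -((R + K) + 1394)/9 = -((K + R) + 1394)/9 = -(1394 + K + R)/9 = -1394/9 - K/9 - R/9)
-1863409 - p(281, (22/(-16))*(2 + 4)) = -1863409 - (-1394/9 - 22/(-16)*(2 + 4)/9 - ⅑*281) = -1863409 - (-1394/9 - 22*(-1/16)*6/9 - 281/9) = -1863409 - (-1394/9 - (-11)*6/72 - 281/9) = -1863409 - (-1394/9 - ⅑*(-33/4) - 281/9) = -1863409 - (-1394/9 + 11/12 - 281/9) = -1863409 - 1*(-6667/36) = -1863409 + 6667/36 = -67076057/36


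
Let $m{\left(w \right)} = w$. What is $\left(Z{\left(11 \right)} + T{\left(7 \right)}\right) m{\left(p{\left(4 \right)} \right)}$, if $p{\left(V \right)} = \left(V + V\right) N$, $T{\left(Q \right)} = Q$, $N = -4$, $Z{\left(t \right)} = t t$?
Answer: $-4096$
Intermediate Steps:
$Z{\left(t \right)} = t^{2}$
$p{\left(V \right)} = - 8 V$ ($p{\left(V \right)} = \left(V + V\right) \left(-4\right) = 2 V \left(-4\right) = - 8 V$)
$\left(Z{\left(11 \right)} + T{\left(7 \right)}\right) m{\left(p{\left(4 \right)} \right)} = \left(11^{2} + 7\right) \left(\left(-8\right) 4\right) = \left(121 + 7\right) \left(-32\right) = 128 \left(-32\right) = -4096$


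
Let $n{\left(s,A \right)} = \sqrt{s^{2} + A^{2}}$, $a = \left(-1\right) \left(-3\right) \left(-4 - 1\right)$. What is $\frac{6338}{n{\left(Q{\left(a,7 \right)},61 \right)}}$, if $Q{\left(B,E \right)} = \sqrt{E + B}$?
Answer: $\frac{6338 \sqrt{3713}}{3713} \approx 104.01$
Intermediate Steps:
$a = -15$ ($a = 3 \left(-5\right) = -15$)
$Q{\left(B,E \right)} = \sqrt{B + E}$
$n{\left(s,A \right)} = \sqrt{A^{2} + s^{2}}$
$\frac{6338}{n{\left(Q{\left(a,7 \right)},61 \right)}} = \frac{6338}{\sqrt{61^{2} + \left(\sqrt{-15 + 7}\right)^{2}}} = \frac{6338}{\sqrt{3721 + \left(\sqrt{-8}\right)^{2}}} = \frac{6338}{\sqrt{3721 + \left(2 i \sqrt{2}\right)^{2}}} = \frac{6338}{\sqrt{3721 - 8}} = \frac{6338}{\sqrt{3713}} = 6338 \frac{\sqrt{3713}}{3713} = \frac{6338 \sqrt{3713}}{3713}$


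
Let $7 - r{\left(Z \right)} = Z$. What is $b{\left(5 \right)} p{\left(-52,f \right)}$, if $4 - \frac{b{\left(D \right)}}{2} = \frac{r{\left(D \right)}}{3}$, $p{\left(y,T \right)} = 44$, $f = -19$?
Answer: $\frac{880}{3} \approx 293.33$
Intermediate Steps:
$r{\left(Z \right)} = 7 - Z$
$b{\left(D \right)} = \frac{10}{3} + \frac{2 D}{3}$ ($b{\left(D \right)} = 8 - 2 \frac{7 - D}{3} = 8 - 2 \left(7 - D\right) \frac{1}{3} = 8 - 2 \left(\frac{7}{3} - \frac{D}{3}\right) = 8 + \left(- \frac{14}{3} + \frac{2 D}{3}\right) = \frac{10}{3} + \frac{2 D}{3}$)
$b{\left(5 \right)} p{\left(-52,f \right)} = \left(\frac{10}{3} + \frac{2}{3} \cdot 5\right) 44 = \left(\frac{10}{3} + \frac{10}{3}\right) 44 = \frac{20}{3} \cdot 44 = \frac{880}{3}$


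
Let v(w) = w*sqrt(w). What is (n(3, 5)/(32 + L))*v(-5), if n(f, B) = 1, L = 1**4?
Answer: -5*I*sqrt(5)/33 ≈ -0.3388*I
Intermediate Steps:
L = 1
v(w) = w**(3/2)
(n(3, 5)/(32 + L))*v(-5) = (1/(32 + 1))*(-5)**(3/2) = (1/33)*(-5*I*sqrt(5)) = (1*(1/33))*(-5*I*sqrt(5)) = (-5*I*sqrt(5))/33 = -5*I*sqrt(5)/33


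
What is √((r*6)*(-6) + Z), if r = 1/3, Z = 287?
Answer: 5*√11 ≈ 16.583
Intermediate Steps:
r = ⅓ ≈ 0.33333
√((r*6)*(-6) + Z) = √(((⅓)*6)*(-6) + 287) = √(2*(-6) + 287) = √(-12 + 287) = √275 = 5*√11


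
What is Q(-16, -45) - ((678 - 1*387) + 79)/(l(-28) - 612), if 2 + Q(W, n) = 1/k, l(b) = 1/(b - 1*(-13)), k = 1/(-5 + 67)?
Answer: 556410/9181 ≈ 60.604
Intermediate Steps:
k = 1/62 ≈ 0.016129
l(b) = 1/(13 + b) (l(b) = 1/(b + 13) = 1/(13 + b))
Q(W, n) = 60 (Q(W, n) = -2 + 1/(1/62) = -2 + 62 = 60)
Q(-16, -45) - ((678 - 1*387) + 79)/(l(-28) - 612) = 60 - ((678 - 1*387) + 79)/(1/(13 - 28) - 612) = 60 - ((678 - 387) + 79)/(1/(-15) - 612) = 60 - (291 + 79)/(-1/15 - 612) = 60 - 370/(-9181/15) = 60 - 370*(-15)/9181 = 60 - 1*(-5550/9181) = 60 + 5550/9181 = 556410/9181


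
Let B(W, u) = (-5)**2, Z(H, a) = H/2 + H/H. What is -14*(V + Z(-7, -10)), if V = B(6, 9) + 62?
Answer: -1183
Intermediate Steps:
Z(H, a) = 1 + H/2 (Z(H, a) = H*(1/2) + 1 = H/2 + 1 = 1 + H/2)
B(W, u) = 25
V = 87 (V = 25 + 62 = 87)
-14*(V + Z(-7, -10)) = -14*(87 + (1 + (1/2)*(-7))) = -14*(87 + (1 - 7/2)) = -14*(87 - 5/2) = -14*169/2 = -1183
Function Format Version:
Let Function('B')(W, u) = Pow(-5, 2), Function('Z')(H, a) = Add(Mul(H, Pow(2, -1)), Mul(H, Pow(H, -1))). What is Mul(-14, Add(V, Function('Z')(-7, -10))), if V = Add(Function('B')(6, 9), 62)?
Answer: -1183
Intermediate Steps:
Function('Z')(H, a) = Add(1, Mul(Rational(1, 2), H)) (Function('Z')(H, a) = Add(Mul(H, Rational(1, 2)), 1) = Add(Mul(Rational(1, 2), H), 1) = Add(1, Mul(Rational(1, 2), H)))
Function('B')(W, u) = 25
V = 87 (V = Add(25, 62) = 87)
Mul(-14, Add(V, Function('Z')(-7, -10))) = Mul(-14, Add(87, Add(1, Mul(Rational(1, 2), -7)))) = Mul(-14, Add(87, Add(1, Rational(-7, 2)))) = Mul(-14, Add(87, Rational(-5, 2))) = Mul(-14, Rational(169, 2)) = -1183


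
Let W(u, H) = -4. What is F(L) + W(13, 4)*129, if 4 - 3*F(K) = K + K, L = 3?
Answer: -1550/3 ≈ -516.67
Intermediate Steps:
F(K) = 4/3 - 2*K/3 (F(K) = 4/3 - (K + K)/3 = 4/3 - 2*K/3)
F(L) + W(13, 4)*129 = (4/3 - 2/3*3) - 4*129 = (4/3 - 2) - 516 = -2/3 - 516 = -1550/3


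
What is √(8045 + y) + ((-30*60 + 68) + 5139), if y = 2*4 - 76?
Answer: 3407 + √7977 ≈ 3496.3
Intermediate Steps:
y = -68 (y = 8 - 76 = -68)
√(8045 + y) + ((-30*60 + 68) + 5139) = √(8045 - 68) + ((-30*60 + 68) + 5139) = √7977 + ((-1800 + 68) + 5139) = √7977 + (-1732 + 5139) = √7977 + 3407 = 3407 + √7977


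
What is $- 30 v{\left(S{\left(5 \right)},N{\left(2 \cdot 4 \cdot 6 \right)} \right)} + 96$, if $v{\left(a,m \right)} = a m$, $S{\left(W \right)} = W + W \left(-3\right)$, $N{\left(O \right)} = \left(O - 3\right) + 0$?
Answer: $13596$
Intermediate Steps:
$N{\left(O \right)} = -3 + O$ ($N{\left(O \right)} = \left(-3 + O\right) + 0 = -3 + O$)
$S{\left(W \right)} = - 2 W$ ($S{\left(W \right)} = W - 3 W = - 2 W$)
$- 30 v{\left(S{\left(5 \right)},N{\left(2 \cdot 4 \cdot 6 \right)} \right)} + 96 = - 30 \left(-2\right) 5 \left(-3 + 2 \cdot 4 \cdot 6\right) + 96 = - 30 \left(- 10 \left(-3 + 8 \cdot 6\right)\right) + 96 = - 30 \left(- 10 \left(-3 + 48\right)\right) + 96 = - 30 \left(\left(-10\right) 45\right) + 96 = \left(-30\right) \left(-450\right) + 96 = 13500 + 96 = 13596$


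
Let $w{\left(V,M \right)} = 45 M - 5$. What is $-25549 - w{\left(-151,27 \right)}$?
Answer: $-26759$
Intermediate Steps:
$w{\left(V,M \right)} = -5 + 45 M$
$-25549 - w{\left(-151,27 \right)} = -25549 - \left(-5 + 45 \cdot 27\right) = -25549 - \left(-5 + 1215\right) = -25549 - 1210 = -26759$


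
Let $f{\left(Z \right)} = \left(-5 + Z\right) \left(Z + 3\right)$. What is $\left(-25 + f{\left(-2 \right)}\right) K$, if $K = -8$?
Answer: $256$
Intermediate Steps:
$f{\left(Z \right)} = \left(-5 + Z\right) \left(3 + Z\right)$
$\left(-25 + f{\left(-2 \right)}\right) K = \left(-25 - \left(11 - 4\right)\right) \left(-8\right) = \left(-25 + \left(-15 + 4 + 4\right)\right) \left(-8\right) = \left(-25 - 7\right) \left(-8\right) = \left(-32\right) \left(-8\right) = 256$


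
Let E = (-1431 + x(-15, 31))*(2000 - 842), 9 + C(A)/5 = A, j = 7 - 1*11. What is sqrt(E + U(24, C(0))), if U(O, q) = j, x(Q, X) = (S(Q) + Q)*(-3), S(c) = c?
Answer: I*sqrt(1552882) ≈ 1246.1*I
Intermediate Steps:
j = -4 (j = 7 - 11 = -4)
x(Q, X) = -6*Q (x(Q, X) = (Q + Q)*(-3) = (2*Q)*(-3) = -6*Q)
C(A) = -45 + 5*A
U(O, q) = -4
E = -1552878 (E = (-1431 - 6*(-15))*(2000 - 842) = (-1431 + 90)*1158 = -1341*1158 = -1552878)
sqrt(E + U(24, C(0))) = sqrt(-1552878 - 4) = sqrt(-1552882) = I*sqrt(1552882)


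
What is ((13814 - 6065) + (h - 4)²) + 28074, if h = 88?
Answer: 42879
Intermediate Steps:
((13814 - 6065) + (h - 4)²) + 28074 = ((13814 - 6065) + (88 - 4)²) + 28074 = (7749 + 84²) + 28074 = (7749 + 7056) + 28074 = 14805 + 28074 = 42879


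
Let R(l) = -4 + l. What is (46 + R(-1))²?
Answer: 1681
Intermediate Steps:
(46 + R(-1))² = (46 + (-4 - 1))² = (46 - 5)² = 41² = 1681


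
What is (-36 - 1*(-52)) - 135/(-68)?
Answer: 1223/68 ≈ 17.985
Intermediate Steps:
(-36 - 1*(-52)) - 135/(-68) = (-36 + 52) - 135*(-1/68) = 16 + 135/68 = 1223/68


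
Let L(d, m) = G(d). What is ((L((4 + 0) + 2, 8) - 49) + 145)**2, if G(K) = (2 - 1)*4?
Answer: 10000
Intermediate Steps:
G(K) = 4 (G(K) = 1*4 = 4)
L(d, m) = 4
((L((4 + 0) + 2, 8) - 49) + 145)**2 = ((4 - 49) + 145)**2 = (-45 + 145)**2 = 100**2 = 10000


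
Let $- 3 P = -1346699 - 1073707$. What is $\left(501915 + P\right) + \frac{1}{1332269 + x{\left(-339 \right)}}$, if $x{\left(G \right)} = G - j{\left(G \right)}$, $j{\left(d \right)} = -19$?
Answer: $\frac{1743144299434}{1331949} \approx 1.3087 \cdot 10^{6}$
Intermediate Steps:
$x{\left(G \right)} = 19 + G$ ($x{\left(G \right)} = G - -19 = G + 19 = 19 + G$)
$P = 806802$ ($P = - \frac{-1346699 - 1073707}{3} = \left(- \frac{1}{3}\right) \left(-2420406\right) = 806802$)
$\left(501915 + P\right) + \frac{1}{1332269 + x{\left(-339 \right)}} = \left(501915 + 806802\right) + \frac{1}{1332269 + \left(19 - 339\right)} = 1308717 + \frac{1}{1332269 - 320} = 1308717 + \frac{1}{1331949} = \frac{1743144299434}{1331949}$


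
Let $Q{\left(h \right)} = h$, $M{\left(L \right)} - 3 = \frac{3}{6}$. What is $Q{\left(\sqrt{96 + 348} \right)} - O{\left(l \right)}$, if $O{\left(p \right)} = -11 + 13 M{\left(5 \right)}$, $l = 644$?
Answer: $- \frac{69}{2} + 2 \sqrt{111} \approx -13.429$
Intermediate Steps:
$M{\left(L \right)} = \frac{7}{2}$ ($M{\left(L \right)} = 3 + \frac{3}{6} = 3 + 3 \cdot \frac{1}{6} = 3 + \frac{1}{2} = \frac{7}{2}$)
$O{\left(p \right)} = \frac{69}{2}$ ($O{\left(p \right)} = -11 + 13 \cdot \frac{7}{2} = -11 + \frac{91}{2} = \frac{69}{2}$)
$Q{\left(\sqrt{96 + 348} \right)} - O{\left(l \right)} = \sqrt{96 + 348} - \frac{69}{2} = \sqrt{444} - \frac{69}{2} = 2 \sqrt{111} - \frac{69}{2} = - \frac{69}{2} + 2 \sqrt{111}$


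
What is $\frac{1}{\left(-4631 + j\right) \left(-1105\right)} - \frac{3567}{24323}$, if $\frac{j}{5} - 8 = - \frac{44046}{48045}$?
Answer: $- \frac{4462919804912}{30432224328025} \approx -0.14665$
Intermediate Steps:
$j = \frac{113438}{3203}$ ($j = 40 + 5 \left(- \frac{44046}{48045}\right) = 40 + 5 \left(\left(-44046\right) \frac{1}{48045}\right) = 40 + 5 \left(- \frac{14682}{16015}\right) = 40 - \frac{14682}{3203} = \frac{113438}{3203} \approx 35.416$)
$\frac{1}{\left(-4631 + j\right) \left(-1105\right)} - \frac{3567}{24323} = \frac{1}{\left(-4631 + \frac{113438}{3203}\right) \left(-1105\right)} - \frac{3567}{24323} = \frac{1}{- \frac{14719655}{3203}} \left(- \frac{1}{1105}\right) - \frac{3567}{24323} = \left(- \frac{3203}{14719655}\right) \left(- \frac{1}{1105}\right) - \frac{3567}{24323} = \frac{3203}{16265218775} - \frac{3567}{24323} = - \frac{4462919804912}{30432224328025}$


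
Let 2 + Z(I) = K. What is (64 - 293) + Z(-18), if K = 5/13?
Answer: -2998/13 ≈ -230.62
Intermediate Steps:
K = 5/13 (K = 5*(1/13) = 5/13 ≈ 0.38462)
Z(I) = -21/13 (Z(I) = -2 + 5/13 = -21/13)
(64 - 293) + Z(-18) = (64 - 293) - 21/13 = -229 - 21/13 = -2998/13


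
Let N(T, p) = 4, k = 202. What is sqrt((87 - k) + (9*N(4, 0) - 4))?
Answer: I*sqrt(83) ≈ 9.1104*I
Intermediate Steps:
sqrt((87 - k) + (9*N(4, 0) - 4)) = sqrt((87 - 1*202) + (9*4 - 4)) = sqrt((87 - 202) + (36 - 4)) = sqrt(-115 + 32) = sqrt(-83) = I*sqrt(83)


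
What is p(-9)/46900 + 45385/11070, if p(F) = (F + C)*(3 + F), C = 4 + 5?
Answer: 9077/2214 ≈ 4.0998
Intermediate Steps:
C = 9
p(F) = (3 + F)*(9 + F) (p(F) = (F + 9)*(3 + F) = (9 + F)*(3 + F) = (3 + F)*(9 + F))
p(-9)/46900 + 45385/11070 = (27 + (-9)**2 + 12*(-9))/46900 + 45385/11070 = (27 + 81 - 108)*(1/46900) + 45385*(1/11070) = 0*(1/46900) + 9077/2214 = 0 + 9077/2214 = 9077/2214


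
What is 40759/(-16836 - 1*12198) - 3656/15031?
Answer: -718796833/436410054 ≈ -1.6471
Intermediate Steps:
40759/(-16836 - 1*12198) - 3656/15031 = 40759/(-16836 - 12198) - 3656*1/15031 = 40759/(-29034) - 3656/15031 = 40759*(-1/29034) - 3656/15031 = -40759/29034 - 3656/15031 = -718796833/436410054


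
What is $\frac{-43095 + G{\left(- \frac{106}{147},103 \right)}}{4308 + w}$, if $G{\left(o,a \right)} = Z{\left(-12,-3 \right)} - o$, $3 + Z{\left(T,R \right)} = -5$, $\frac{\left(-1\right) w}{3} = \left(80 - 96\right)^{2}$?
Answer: $- \frac{1267207}{104076} \approx -12.176$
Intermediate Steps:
$w = -768$ ($w = - 3 \left(80 - 96\right)^{2} = - 3 \left(-16\right)^{2} = \left(-3\right) 256 = -768$)
$Z{\left(T,R \right)} = -8$ ($Z{\left(T,R \right)} = -3 - 5 = -8$)
$G{\left(o,a \right)} = -8 - o$
$\frac{-43095 + G{\left(- \frac{106}{147},103 \right)}}{4308 + w} = \frac{-43095 - \left(8 - \frac{106}{147}\right)}{4308 - 768} = \frac{-43095 - \left(8 - \frac{106}{147}\right)}{3540} = \left(-43095 - \frac{1070}{147}\right) \frac{1}{3540} = \left(- \frac{6336035}{147}\right) \frac{1}{3540} = - \frac{1267207}{104076}$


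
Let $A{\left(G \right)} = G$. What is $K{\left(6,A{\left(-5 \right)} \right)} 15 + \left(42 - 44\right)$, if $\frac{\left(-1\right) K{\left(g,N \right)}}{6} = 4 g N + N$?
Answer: $11248$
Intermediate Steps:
$K{\left(g,N \right)} = - 6 N - 24 N g$ ($K{\left(g,N \right)} = - 6 \left(4 g N + N\right) = - 6 \left(4 N g + N\right) = - 6 \left(N + 4 N g\right) = - 6 N - 24 N g$)
$K{\left(6,A{\left(-5 \right)} \right)} 15 + \left(42 - 44\right) = \left(-6\right) \left(-5\right) \left(1 + 4 \cdot 6\right) 15 + \left(42 - 44\right) = \left(-6\right) \left(-5\right) \left(1 + 24\right) 15 - 2 = \left(-6\right) \left(-5\right) 25 \cdot 15 - 2 = 750 \cdot 15 - 2 = 11250 - 2 = 11248$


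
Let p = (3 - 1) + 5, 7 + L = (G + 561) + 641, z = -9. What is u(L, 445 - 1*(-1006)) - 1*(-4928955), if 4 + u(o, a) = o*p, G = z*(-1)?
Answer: 4937379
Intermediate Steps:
G = 9 (G = -9*(-1) = 9)
L = 1204 (L = -7 + ((9 + 561) + 641) = -7 + (570 + 641) = -7 + 1211 = 1204)
p = 7 (p = 2 + 5 = 7)
u(o, a) = -4 + 7*o (u(o, a) = -4 + o*7 = -4 + 7*o)
u(L, 445 - 1*(-1006)) - 1*(-4928955) = (-4 + 7*1204) - 1*(-4928955) = (-4 + 8428) + 4928955 = 8424 + 4928955 = 4937379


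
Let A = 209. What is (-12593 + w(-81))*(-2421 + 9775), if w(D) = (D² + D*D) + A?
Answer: 5427252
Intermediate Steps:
w(D) = 209 + 2*D² (w(D) = (D² + D*D) + 209 = (D² + D²) + 209 = 2*D² + 209 = 209 + 2*D²)
(-12593 + w(-81))*(-2421 + 9775) = (-12593 + (209 + 2*(-81)²))*(-2421 + 9775) = (-12593 + (209 + 2*6561))*7354 = (-12593 + (209 + 13122))*7354 = (-12593 + 13331)*7354 = 738*7354 = 5427252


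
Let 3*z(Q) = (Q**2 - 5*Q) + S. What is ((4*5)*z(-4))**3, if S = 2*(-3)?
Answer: 8000000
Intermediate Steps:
S = -6
z(Q) = -2 - 5*Q/3 + Q**2/3 (z(Q) = ((Q**2 - 5*Q) - 6)/3 = (-6 + Q**2 - 5*Q)/3 = -2 - 5*Q/3 + Q**2/3)
((4*5)*z(-4))**3 = ((4*5)*(-2 - 5/3*(-4) + (1/3)*(-4)**2))**3 = (20*(-2 + 20/3 + (1/3)*16))**3 = (20*(-2 + 20/3 + 16/3))**3 = (20*10)**3 = 200**3 = 8000000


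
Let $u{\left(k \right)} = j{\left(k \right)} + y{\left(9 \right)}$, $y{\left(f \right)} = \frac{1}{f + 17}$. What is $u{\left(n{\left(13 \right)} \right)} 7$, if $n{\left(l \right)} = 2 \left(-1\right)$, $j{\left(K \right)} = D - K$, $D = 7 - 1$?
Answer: $\frac{1463}{26} \approx 56.269$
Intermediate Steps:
$D = 6$
$j{\left(K \right)} = 6 - K$
$n{\left(l \right)} = -2$
$y{\left(f \right)} = \frac{1}{17 + f}$
$u{\left(k \right)} = \frac{157}{26} - k$ ($u{\left(k \right)} = \left(6 - k\right) + \frac{1}{17 + 9} = \left(6 - k\right) + \frac{1}{26} = \frac{157}{26} - k$)
$u{\left(n{\left(13 \right)} \right)} 7 = \left(\frac{157}{26} - -2\right) 7 = \left(\frac{157}{26} + 2\right) 7 = \frac{209}{26} \cdot 7 = \frac{1463}{26}$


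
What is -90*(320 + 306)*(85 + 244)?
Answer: -18535860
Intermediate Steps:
-90*(320 + 306)*(85 + 244) = -56340*329 = -90*205954 = -18535860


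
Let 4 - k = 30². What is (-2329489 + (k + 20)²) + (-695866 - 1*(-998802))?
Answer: -1259177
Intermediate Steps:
k = -896 (k = 4 - 1*30² = 4 - 1*900 = 4 - 900 = -896)
(-2329489 + (k + 20)²) + (-695866 - 1*(-998802)) = (-2329489 + (-896 + 20)²) + (-695866 - 1*(-998802)) = (-2329489 + (-876)²) + (-695866 + 998802) = (-2329489 + 767376) + 302936 = -1562113 + 302936 = -1259177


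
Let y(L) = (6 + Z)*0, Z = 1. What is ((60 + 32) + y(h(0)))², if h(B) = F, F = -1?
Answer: 8464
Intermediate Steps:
h(B) = -1
y(L) = 0 (y(L) = (6 + 1)*0 = 7*0 = 0)
((60 + 32) + y(h(0)))² = ((60 + 32) + 0)² = (92 + 0)² = 92² = 8464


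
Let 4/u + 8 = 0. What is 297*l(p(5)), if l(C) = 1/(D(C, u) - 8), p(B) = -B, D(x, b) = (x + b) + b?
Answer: -297/14 ≈ -21.214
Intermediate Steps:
u = -½ (u = 4/(-8 + 0) = 4/(-8) = 4*(-⅛) = -½ ≈ -0.50000)
D(x, b) = x + 2*b (D(x, b) = (b + x) + b = x + 2*b)
l(C) = 1/(-9 + C) (l(C) = 1/((C + 2*(-½)) - 8) = 1/((C - 1) - 8) = 1/((-1 + C) - 8) = 1/(-9 + C))
297*l(p(5)) = 297/(-9 - 1*5) = 297/(-9 - 5) = 297/(-14) = 297*(-1/14) = -297/14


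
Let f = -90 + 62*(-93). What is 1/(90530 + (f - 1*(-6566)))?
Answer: 1/91240 ≈ 1.0960e-5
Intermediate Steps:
f = -5856 (f = -90 - 5766 = -5856)
1/(90530 + (f - 1*(-6566))) = 1/(90530 + (-5856 - 1*(-6566))) = 1/(90530 + (-5856 + 6566)) = 1/(90530 + 710) = 1/91240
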